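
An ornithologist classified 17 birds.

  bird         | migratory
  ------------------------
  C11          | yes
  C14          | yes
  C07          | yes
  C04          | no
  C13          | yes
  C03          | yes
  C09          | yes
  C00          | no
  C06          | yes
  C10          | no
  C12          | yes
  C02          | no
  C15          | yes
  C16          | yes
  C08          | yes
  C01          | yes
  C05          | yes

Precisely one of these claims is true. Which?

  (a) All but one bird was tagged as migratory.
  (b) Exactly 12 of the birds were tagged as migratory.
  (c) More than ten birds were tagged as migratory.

(c)

|A| = 17, |A ∩ B| = 13, |A ∖ B| = 4.
(a) requires |A ∖ B| = 1: false.
(b) requires |A ∩ B| = 12: false.
(c) requires |A ∩ B| > 10: true.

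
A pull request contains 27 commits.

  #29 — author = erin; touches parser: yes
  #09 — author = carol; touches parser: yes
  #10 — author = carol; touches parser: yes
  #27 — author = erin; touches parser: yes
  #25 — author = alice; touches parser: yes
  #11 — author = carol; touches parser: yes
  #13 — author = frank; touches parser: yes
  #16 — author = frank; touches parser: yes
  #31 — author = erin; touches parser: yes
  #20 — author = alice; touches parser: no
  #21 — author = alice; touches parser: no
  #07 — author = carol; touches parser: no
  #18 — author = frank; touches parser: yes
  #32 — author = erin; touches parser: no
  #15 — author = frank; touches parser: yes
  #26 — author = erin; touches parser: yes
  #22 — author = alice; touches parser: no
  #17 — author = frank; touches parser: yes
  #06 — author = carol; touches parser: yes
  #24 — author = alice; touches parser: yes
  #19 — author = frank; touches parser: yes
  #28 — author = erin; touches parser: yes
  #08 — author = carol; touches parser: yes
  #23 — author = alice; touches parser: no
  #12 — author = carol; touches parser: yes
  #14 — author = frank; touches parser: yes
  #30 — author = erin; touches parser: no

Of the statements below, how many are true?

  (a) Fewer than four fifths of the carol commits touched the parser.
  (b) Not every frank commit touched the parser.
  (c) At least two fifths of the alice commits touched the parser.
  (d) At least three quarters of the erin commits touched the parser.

(a) carol: |A| = 7, |A ∩ B| = 6; needs |A ∩ B| / |A| < 4/5 — false.
(b) frank: |A| = 7, |A ∩ B| = 7; needs A ⊄ B (|A ∖ B| ≥ 1) — false.
(c) alice: |A| = 6, |A ∩ B| = 2; needs |A ∩ B| / |A| ≥ 2/5 — false.
(d) erin: |A| = 7, |A ∩ B| = 5; needs |A ∩ B| / |A| ≥ 3/4 — false.

0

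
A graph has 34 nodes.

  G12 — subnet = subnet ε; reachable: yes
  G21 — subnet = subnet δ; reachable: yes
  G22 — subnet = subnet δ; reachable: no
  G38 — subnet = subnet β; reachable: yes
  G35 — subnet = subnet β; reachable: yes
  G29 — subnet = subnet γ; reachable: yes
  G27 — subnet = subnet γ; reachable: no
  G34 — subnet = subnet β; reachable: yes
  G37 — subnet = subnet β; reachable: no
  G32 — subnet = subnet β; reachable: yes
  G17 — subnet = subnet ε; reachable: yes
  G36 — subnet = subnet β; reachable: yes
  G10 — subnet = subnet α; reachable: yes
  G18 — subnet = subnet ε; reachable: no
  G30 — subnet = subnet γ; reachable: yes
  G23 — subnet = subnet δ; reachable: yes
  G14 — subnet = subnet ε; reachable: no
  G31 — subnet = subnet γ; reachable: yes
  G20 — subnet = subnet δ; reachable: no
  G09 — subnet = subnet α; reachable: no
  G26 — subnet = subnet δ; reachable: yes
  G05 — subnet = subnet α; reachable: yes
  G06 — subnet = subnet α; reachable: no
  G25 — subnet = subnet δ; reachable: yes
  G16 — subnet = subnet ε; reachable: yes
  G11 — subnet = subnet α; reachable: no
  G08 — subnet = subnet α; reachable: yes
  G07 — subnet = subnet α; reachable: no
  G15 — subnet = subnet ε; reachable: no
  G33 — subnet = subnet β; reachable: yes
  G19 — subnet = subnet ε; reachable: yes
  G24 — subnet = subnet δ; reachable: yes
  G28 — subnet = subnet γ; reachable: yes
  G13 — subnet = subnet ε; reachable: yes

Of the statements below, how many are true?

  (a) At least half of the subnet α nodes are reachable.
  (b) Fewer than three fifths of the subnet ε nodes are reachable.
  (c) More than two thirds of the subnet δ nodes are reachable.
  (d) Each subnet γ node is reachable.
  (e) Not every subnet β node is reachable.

(a) subnet α: |A| = 7, |A ∩ B| = 3; needs |A ∩ B| ≥ |A ∖ B| — false.
(b) subnet ε: |A| = 8, |A ∩ B| = 5; needs |A ∩ B| / |A| < 3/5 — false.
(c) subnet δ: |A| = 7, |A ∩ B| = 5; needs |A ∩ B| / |A| > 2/3 — true.
(d) subnet γ: |A| = 5, |A ∩ B| = 4; needs A ⊆ B, i.e. every element of A is in B (|A ∖ B| = 0) — false.
(e) subnet β: |A| = 7, |A ∩ B| = 6; needs A ⊄ B (|A ∖ B| ≥ 1) — true.

2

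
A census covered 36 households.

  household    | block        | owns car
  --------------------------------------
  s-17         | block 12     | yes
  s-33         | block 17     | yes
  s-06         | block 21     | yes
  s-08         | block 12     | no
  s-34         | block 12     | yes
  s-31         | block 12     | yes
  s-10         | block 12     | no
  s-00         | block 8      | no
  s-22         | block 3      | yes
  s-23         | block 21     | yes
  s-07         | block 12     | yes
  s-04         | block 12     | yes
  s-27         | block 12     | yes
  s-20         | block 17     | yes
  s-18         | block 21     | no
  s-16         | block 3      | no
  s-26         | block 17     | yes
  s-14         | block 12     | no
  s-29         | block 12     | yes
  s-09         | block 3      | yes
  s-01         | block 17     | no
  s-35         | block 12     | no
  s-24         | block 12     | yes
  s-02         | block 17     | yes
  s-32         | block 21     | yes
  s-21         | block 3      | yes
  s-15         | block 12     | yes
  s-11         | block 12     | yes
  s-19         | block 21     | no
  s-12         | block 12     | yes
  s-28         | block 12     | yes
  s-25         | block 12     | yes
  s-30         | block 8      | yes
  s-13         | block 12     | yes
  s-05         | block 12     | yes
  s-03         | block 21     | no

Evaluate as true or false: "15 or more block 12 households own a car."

Truth condition: |A ∩ B| ≥ 15.
|A| = 19, |A ∩ B| = 15, |A ∖ B| = 4.
|A ∩ B| = 15, so the statement is true.

True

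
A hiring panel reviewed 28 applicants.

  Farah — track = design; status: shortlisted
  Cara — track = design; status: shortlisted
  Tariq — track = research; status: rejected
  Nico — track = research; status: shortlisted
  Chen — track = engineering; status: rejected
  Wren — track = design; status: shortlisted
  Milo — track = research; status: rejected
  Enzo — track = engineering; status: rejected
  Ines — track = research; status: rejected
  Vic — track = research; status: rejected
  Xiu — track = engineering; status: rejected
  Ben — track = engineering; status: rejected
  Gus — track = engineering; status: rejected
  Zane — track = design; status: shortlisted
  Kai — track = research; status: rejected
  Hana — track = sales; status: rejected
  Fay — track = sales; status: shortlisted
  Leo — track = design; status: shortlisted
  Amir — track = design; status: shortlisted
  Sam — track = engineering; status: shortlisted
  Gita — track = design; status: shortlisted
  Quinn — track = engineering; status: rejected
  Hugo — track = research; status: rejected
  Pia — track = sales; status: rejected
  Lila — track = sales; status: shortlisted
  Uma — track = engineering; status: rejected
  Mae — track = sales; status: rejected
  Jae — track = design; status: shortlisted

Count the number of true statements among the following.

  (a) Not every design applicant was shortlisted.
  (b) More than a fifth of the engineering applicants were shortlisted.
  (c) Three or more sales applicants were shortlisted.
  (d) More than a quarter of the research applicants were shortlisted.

0

(a) design: |A| = 8, |A ∩ B| = 8; needs A ⊄ B (|A ∖ B| ≥ 1) — false.
(b) engineering: |A| = 8, |A ∩ B| = 1; needs |A ∩ B| / |A| > 1/5 — false.
(c) sales: |A| = 5, |A ∩ B| = 2; needs |A ∩ B| ≥ 3 — false.
(d) research: |A| = 7, |A ∩ B| = 1; needs |A ∩ B| / |A| > 1/4 — false.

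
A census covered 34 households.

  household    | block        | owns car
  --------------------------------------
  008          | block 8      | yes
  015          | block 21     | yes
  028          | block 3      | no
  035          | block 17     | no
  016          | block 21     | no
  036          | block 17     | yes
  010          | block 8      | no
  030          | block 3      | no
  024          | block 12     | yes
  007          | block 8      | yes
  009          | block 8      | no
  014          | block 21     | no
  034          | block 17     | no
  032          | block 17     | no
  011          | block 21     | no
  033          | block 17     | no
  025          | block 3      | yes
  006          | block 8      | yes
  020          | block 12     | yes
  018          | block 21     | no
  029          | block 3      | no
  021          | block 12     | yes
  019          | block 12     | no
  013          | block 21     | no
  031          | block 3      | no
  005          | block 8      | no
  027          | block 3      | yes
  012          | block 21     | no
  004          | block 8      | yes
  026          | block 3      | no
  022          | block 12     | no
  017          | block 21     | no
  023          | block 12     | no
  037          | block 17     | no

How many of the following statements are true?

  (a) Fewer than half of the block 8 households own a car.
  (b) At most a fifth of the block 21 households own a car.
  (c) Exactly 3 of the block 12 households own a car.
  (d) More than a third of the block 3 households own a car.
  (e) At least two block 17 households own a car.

2

(a) block 8: |A| = 7, |A ∩ B| = 4; needs |A ∩ B| < |A ∖ B| — false.
(b) block 21: |A| = 8, |A ∩ B| = 1; needs |A ∩ B| / |A| ≤ 1/5 — true.
(c) block 12: |A| = 6, |A ∩ B| = 3; needs |A ∩ B| = 3 — true.
(d) block 3: |A| = 7, |A ∩ B| = 2; needs |A ∩ B| / |A| > 1/3 — false.
(e) block 17: |A| = 6, |A ∩ B| = 1; needs |A ∩ B| ≥ 2 — false.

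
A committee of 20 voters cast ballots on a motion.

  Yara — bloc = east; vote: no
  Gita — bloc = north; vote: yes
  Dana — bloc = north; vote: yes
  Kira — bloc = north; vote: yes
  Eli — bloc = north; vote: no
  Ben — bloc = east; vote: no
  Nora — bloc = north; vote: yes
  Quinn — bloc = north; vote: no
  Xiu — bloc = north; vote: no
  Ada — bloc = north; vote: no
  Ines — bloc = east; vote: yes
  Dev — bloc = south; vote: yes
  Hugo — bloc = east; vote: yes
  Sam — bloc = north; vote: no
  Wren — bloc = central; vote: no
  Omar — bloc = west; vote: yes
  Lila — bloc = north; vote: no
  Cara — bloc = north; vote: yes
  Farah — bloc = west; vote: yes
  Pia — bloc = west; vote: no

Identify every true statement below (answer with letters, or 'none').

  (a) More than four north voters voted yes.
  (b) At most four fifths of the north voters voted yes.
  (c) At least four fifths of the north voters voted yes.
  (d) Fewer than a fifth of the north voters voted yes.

|A| = 11, |A ∩ B| = 5, |A ∖ B| = 6.
(a) |A ∩ B| > 4: holds.
(b) |A ∩ B| / |A| ≤ 4/5: holds.
(c) |A ∩ B| / |A| ≥ 4/5: fails.
(d) |A ∩ B| / |A| < 1/5: fails.

(a), (b)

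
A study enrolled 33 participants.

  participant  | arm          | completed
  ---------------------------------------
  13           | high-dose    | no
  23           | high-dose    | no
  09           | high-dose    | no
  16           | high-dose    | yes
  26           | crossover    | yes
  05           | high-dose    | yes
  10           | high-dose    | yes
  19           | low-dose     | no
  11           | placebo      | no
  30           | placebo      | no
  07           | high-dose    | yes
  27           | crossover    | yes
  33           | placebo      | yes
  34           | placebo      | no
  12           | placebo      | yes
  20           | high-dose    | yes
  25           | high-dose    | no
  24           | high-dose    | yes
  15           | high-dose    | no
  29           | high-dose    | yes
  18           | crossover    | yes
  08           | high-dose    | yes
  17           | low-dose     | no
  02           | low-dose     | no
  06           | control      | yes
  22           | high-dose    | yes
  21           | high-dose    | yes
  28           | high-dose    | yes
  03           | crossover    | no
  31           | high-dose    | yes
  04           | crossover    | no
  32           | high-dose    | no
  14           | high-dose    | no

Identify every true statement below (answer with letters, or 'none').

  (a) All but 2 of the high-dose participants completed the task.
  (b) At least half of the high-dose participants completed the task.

|A| = 19, |A ∩ B| = 12, |A ∖ B| = 7.
(a) |A ∖ B| = 2: fails.
(b) |A ∩ B| ≥ |A ∖ B|: holds.

(b)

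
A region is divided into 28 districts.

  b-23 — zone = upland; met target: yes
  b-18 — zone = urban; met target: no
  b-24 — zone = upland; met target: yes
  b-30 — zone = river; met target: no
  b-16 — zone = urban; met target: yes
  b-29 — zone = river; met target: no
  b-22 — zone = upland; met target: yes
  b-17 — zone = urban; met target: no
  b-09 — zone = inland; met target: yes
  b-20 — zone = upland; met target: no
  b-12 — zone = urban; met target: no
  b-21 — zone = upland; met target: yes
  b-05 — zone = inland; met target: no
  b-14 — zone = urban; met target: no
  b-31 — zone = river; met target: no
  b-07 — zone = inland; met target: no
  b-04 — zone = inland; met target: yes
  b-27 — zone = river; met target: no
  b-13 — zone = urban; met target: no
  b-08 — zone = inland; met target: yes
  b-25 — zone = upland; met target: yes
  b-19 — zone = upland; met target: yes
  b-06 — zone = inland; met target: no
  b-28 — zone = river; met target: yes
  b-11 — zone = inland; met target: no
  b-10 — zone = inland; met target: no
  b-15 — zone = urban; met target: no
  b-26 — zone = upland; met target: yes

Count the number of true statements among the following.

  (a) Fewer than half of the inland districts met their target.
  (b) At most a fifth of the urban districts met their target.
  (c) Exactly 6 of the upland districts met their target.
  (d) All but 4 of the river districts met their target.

3

(a) inland: |A| = 8, |A ∩ B| = 3; needs |A ∩ B| < |A ∖ B| — true.
(b) urban: |A| = 7, |A ∩ B| = 1; needs |A ∩ B| / |A| ≤ 1/5 — true.
(c) upland: |A| = 8, |A ∩ B| = 7; needs |A ∩ B| = 6 — false.
(d) river: |A| = 5, |A ∩ B| = 1; needs |A ∖ B| = 4 — true.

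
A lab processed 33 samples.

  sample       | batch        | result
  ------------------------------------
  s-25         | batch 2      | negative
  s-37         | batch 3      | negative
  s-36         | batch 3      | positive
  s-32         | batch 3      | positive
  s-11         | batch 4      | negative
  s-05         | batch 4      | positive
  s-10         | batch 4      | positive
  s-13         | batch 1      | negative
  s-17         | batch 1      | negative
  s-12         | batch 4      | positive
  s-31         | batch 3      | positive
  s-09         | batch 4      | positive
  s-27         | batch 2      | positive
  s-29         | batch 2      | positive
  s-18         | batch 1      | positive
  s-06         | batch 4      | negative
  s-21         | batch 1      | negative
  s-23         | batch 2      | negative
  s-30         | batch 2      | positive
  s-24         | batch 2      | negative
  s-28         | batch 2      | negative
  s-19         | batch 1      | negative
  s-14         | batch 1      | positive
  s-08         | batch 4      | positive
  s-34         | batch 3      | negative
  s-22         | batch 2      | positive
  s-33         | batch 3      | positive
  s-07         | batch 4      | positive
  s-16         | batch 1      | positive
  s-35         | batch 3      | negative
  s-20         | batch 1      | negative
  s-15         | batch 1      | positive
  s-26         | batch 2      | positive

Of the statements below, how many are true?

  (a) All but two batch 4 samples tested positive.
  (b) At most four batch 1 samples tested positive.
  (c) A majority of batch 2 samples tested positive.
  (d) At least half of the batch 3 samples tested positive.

(a) batch 4: |A| = 8, |A ∩ B| = 6; needs |A ∖ B| = 2 — true.
(b) batch 1: |A| = 9, |A ∩ B| = 4; needs |A ∩ B| ≤ 4 — true.
(c) batch 2: |A| = 9, |A ∩ B| = 5; needs |A ∩ B| > |A ∖ B| — true.
(d) batch 3: |A| = 7, |A ∩ B| = 4; needs |A ∩ B| ≥ |A ∖ B| — true.

4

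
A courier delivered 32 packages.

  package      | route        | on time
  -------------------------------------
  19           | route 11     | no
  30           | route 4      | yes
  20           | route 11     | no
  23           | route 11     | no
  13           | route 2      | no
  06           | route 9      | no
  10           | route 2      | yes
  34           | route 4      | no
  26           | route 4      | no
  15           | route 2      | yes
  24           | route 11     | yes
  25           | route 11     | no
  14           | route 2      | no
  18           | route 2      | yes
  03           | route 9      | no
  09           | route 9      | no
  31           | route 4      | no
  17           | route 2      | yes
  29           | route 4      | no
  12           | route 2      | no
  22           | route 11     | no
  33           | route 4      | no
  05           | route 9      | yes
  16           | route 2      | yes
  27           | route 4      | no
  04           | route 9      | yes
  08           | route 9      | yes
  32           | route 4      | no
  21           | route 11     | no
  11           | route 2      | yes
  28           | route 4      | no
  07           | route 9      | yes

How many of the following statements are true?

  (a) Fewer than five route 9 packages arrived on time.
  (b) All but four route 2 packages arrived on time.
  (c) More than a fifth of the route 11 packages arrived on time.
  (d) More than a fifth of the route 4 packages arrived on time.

1

(a) route 9: |A| = 7, |A ∩ B| = 4; needs |A ∩ B| < 5 — true.
(b) route 2: |A| = 9, |A ∩ B| = 6; needs |A ∖ B| = 4 — false.
(c) route 11: |A| = 7, |A ∩ B| = 1; needs |A ∩ B| / |A| > 1/5 — false.
(d) route 4: |A| = 9, |A ∩ B| = 1; needs |A ∩ B| / |A| > 1/5 — false.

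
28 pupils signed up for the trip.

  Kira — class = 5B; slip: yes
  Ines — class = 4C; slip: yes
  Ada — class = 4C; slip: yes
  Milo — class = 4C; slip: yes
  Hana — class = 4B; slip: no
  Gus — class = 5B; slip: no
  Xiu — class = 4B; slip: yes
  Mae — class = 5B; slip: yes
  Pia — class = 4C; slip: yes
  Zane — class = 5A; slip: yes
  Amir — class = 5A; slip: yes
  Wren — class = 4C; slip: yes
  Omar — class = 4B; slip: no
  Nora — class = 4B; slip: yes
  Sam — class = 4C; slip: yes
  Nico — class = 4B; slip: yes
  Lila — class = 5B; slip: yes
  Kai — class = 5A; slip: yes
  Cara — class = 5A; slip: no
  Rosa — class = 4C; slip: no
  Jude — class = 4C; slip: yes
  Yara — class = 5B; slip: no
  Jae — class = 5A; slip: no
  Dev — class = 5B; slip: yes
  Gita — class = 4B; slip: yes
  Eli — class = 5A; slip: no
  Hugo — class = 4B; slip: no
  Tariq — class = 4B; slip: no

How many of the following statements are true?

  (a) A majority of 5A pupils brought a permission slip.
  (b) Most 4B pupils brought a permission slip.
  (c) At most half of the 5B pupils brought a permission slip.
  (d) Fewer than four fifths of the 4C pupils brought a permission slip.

(a) 5A: |A| = 6, |A ∩ B| = 3; needs |A ∩ B| > |A ∖ B| — false.
(b) 4B: |A| = 8, |A ∩ B| = 4; needs |A ∩ B| > |A ∖ B| — false.
(c) 5B: |A| = 6, |A ∩ B| = 4; needs |A ∩ B| ≤ |A ∖ B| — false.
(d) 4C: |A| = 8, |A ∩ B| = 7; needs |A ∩ B| / |A| < 4/5 — false.

0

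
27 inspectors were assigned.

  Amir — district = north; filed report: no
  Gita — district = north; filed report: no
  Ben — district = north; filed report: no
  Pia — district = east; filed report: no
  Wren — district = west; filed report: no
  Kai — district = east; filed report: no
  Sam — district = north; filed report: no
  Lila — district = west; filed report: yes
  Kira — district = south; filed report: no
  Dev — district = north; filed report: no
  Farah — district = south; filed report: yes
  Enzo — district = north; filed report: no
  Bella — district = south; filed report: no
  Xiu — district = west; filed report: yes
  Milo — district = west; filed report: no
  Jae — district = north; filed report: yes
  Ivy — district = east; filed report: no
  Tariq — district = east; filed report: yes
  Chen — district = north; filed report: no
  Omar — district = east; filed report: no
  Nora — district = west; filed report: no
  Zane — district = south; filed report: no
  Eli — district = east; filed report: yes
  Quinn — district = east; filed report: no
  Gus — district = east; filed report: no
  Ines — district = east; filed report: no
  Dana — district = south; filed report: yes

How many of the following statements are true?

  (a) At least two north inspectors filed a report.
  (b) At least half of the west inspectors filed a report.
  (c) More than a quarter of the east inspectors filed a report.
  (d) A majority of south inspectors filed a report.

0

(a) north: |A| = 8, |A ∩ B| = 1; needs |A ∩ B| ≥ 2 — false.
(b) west: |A| = 5, |A ∩ B| = 2; needs |A ∩ B| ≥ |A ∖ B| — false.
(c) east: |A| = 9, |A ∩ B| = 2; needs |A ∩ B| / |A| > 1/4 — false.
(d) south: |A| = 5, |A ∩ B| = 2; needs |A ∩ B| > |A ∖ B| — false.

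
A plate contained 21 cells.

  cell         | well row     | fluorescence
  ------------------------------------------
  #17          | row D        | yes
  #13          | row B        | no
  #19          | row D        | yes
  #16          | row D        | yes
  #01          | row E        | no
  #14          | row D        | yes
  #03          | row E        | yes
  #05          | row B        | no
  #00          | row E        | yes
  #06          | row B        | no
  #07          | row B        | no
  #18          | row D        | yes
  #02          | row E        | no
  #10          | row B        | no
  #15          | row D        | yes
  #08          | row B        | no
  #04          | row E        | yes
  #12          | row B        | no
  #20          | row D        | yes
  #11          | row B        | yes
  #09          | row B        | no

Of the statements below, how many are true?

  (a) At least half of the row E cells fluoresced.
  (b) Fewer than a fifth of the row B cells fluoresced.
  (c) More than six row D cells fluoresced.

3

(a) row E: |A| = 5, |A ∩ B| = 3; needs |A ∩ B| ≥ |A ∖ B| — true.
(b) row B: |A| = 9, |A ∩ B| = 1; needs |A ∩ B| / |A| < 1/5 — true.
(c) row D: |A| = 7, |A ∩ B| = 7; needs |A ∩ B| > 6 — true.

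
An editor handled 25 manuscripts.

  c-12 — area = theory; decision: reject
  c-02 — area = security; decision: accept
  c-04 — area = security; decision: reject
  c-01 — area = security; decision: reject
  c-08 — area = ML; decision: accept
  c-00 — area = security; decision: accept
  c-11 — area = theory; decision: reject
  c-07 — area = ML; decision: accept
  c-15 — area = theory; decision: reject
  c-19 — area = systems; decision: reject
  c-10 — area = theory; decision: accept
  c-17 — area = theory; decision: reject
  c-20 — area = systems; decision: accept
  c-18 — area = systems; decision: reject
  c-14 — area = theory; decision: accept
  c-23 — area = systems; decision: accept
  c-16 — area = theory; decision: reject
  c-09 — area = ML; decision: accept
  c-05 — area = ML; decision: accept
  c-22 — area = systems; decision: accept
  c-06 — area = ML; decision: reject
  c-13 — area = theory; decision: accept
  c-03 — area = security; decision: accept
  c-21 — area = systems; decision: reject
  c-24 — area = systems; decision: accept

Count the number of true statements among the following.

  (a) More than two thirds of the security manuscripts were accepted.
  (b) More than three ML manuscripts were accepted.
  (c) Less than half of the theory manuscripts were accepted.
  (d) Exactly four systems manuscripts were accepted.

(a) security: |A| = 5, |A ∩ B| = 3; needs |A ∩ B| / |A| > 2/3 — false.
(b) ML: |A| = 5, |A ∩ B| = 4; needs |A ∩ B| > 3 — true.
(c) theory: |A| = 8, |A ∩ B| = 3; needs |A ∩ B| < |A ∖ B| — true.
(d) systems: |A| = 7, |A ∩ B| = 4; needs |A ∩ B| = 4 — true.

3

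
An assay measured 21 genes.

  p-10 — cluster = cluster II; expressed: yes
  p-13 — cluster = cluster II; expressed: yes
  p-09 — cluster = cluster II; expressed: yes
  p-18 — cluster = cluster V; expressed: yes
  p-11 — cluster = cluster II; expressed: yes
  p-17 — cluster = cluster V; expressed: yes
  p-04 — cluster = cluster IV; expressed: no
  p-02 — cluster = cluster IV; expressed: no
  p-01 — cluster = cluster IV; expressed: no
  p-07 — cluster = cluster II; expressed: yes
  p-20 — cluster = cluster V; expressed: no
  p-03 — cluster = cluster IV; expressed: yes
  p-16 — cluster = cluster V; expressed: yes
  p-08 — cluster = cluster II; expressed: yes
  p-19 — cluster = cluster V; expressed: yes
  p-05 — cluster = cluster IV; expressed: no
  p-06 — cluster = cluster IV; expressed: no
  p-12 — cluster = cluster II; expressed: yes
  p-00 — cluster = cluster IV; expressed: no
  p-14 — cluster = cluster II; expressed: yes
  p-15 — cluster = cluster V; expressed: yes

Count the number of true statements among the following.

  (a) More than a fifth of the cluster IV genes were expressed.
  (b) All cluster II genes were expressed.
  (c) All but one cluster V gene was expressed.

(a) cluster IV: |A| = 7, |A ∩ B| = 1; needs |A ∩ B| / |A| > 1/5 — false.
(b) cluster II: |A| = 8, |A ∩ B| = 8; needs A ⊆ B, i.e. every element of A is in B (|A ∖ B| = 0) — true.
(c) cluster V: |A| = 6, |A ∩ B| = 5; needs |A ∖ B| = 1 — true.

2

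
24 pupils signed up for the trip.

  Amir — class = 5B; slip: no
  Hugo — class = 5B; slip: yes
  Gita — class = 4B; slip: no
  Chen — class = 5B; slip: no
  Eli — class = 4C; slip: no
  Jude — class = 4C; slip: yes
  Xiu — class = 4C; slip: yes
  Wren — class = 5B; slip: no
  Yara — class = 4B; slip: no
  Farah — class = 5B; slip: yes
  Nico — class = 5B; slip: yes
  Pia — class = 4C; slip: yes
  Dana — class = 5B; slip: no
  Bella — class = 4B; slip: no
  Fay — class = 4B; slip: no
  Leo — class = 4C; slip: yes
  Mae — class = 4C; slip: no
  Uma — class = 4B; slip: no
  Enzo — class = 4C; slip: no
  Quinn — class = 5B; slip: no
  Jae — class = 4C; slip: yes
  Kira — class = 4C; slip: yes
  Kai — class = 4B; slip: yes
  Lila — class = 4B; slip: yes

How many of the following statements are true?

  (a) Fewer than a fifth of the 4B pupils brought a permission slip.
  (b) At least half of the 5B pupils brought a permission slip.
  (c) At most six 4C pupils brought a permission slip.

1

(a) 4B: |A| = 7, |A ∩ B| = 2; needs |A ∩ B| / |A| < 1/5 — false.
(b) 5B: |A| = 8, |A ∩ B| = 3; needs |A ∩ B| ≥ |A ∖ B| — false.
(c) 4C: |A| = 9, |A ∩ B| = 6; needs |A ∩ B| ≤ 6 — true.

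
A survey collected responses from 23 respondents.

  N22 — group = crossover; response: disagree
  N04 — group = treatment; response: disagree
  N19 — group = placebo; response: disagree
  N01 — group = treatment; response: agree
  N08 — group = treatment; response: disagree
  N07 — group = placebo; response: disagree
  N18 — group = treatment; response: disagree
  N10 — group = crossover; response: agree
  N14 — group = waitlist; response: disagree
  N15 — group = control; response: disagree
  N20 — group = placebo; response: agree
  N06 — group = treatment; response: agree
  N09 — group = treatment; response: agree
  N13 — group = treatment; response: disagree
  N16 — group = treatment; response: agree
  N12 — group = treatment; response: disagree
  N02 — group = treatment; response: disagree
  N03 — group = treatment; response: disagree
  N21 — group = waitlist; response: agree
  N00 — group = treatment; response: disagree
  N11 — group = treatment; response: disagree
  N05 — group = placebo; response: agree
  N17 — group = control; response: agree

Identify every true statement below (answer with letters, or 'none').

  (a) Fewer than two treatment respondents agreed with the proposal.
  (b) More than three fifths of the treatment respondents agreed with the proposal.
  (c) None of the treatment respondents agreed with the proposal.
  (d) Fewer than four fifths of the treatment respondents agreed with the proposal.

|A| = 13, |A ∩ B| = 4, |A ∖ B| = 9.
(a) |A ∩ B| < 2: fails.
(b) |A ∩ B| / |A| > 3/5: fails.
(c) A ∩ B = ∅ (|A ∩ B| = 0): fails.
(d) |A ∩ B| / |A| < 4/5: holds.

(d)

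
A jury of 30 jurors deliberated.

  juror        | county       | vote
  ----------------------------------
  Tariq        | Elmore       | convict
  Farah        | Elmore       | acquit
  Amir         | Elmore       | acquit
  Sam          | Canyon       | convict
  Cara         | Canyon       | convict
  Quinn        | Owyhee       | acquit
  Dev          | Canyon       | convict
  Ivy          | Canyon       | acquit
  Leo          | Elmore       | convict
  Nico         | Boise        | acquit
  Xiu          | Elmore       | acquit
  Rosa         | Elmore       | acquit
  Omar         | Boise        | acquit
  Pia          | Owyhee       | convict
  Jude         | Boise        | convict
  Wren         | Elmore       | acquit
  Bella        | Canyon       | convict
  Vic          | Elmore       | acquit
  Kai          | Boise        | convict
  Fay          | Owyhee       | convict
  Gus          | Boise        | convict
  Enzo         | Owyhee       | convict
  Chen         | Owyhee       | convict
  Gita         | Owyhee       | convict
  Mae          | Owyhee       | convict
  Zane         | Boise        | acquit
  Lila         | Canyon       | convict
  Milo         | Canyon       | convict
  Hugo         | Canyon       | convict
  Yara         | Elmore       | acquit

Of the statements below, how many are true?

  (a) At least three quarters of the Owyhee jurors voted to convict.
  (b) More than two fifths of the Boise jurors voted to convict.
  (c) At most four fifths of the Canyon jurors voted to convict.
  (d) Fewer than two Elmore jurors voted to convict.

(a) Owyhee: |A| = 7, |A ∩ B| = 6; needs |A ∩ B| / |A| ≥ 3/4 — true.
(b) Boise: |A| = 6, |A ∩ B| = 3; needs |A ∩ B| / |A| > 2/5 — true.
(c) Canyon: |A| = 8, |A ∩ B| = 7; needs |A ∩ B| / |A| ≤ 4/5 — false.
(d) Elmore: |A| = 9, |A ∩ B| = 2; needs |A ∩ B| < 2 — false.

2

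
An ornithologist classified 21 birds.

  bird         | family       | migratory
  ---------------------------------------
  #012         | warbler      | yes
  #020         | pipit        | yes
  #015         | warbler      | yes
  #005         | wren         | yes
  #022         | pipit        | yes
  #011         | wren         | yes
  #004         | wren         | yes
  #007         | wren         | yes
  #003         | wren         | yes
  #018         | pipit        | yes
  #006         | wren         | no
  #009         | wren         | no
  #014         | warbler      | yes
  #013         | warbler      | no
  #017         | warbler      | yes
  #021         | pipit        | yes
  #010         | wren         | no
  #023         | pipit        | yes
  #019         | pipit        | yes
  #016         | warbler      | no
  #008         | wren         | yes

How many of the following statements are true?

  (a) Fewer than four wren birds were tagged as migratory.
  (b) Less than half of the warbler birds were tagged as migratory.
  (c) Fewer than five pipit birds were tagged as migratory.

0

(a) wren: |A| = 9, |A ∩ B| = 6; needs |A ∩ B| < 4 — false.
(b) warbler: |A| = 6, |A ∩ B| = 4; needs |A ∩ B| < |A ∖ B| — false.
(c) pipit: |A| = 6, |A ∩ B| = 6; needs |A ∩ B| < 5 — false.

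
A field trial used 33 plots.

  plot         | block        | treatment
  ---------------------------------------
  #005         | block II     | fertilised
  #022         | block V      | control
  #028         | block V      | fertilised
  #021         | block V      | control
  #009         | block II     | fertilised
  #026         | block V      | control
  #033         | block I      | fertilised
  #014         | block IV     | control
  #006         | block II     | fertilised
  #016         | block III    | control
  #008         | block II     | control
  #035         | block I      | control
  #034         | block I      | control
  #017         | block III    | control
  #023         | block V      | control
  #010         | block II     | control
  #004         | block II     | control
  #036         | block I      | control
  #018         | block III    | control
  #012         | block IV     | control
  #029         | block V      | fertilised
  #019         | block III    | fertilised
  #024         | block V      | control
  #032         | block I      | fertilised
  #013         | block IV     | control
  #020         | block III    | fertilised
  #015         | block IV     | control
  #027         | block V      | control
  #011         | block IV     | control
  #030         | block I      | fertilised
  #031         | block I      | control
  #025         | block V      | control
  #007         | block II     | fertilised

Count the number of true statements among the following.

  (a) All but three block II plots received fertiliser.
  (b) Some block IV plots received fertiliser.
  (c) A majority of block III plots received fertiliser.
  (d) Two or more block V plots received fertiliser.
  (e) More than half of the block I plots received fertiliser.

(a) block II: |A| = 7, |A ∩ B| = 4; needs |A ∖ B| = 3 — true.
(b) block IV: |A| = 5, |A ∩ B| = 0; needs A ∩ B ≠ ∅ (|A ∩ B| ≥ 1) — false.
(c) block III: |A| = 5, |A ∩ B| = 2; needs |A ∩ B| > |A ∖ B| — false.
(d) block V: |A| = 9, |A ∩ B| = 2; needs |A ∩ B| ≥ 2 — true.
(e) block I: |A| = 7, |A ∩ B| = 3; needs |A ∩ B| > |A ∖ B| — false.

2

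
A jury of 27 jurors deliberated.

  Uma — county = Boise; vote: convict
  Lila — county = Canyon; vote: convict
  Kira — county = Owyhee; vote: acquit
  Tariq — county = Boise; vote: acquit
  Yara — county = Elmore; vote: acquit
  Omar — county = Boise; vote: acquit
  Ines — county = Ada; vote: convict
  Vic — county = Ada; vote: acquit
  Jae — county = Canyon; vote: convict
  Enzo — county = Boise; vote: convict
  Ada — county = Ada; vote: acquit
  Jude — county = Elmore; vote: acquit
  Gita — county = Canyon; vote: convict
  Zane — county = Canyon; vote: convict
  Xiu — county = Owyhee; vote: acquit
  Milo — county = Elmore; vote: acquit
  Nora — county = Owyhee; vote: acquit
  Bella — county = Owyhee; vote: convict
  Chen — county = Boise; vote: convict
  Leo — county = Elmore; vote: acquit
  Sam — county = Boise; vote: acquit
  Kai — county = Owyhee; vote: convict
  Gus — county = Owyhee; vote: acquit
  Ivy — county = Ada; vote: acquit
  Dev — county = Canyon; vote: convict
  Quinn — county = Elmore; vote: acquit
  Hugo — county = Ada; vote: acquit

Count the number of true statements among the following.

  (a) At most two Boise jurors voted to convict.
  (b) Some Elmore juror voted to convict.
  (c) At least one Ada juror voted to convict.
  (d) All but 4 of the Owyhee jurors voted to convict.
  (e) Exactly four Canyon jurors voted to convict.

(a) Boise: |A| = 6, |A ∩ B| = 3; needs |A ∩ B| ≤ 2 — false.
(b) Elmore: |A| = 5, |A ∩ B| = 0; needs A ∩ B ≠ ∅ (|A ∩ B| ≥ 1) — false.
(c) Ada: |A| = 5, |A ∩ B| = 1; needs A ∩ B ≠ ∅ (|A ∩ B| ≥ 1) — true.
(d) Owyhee: |A| = 6, |A ∩ B| = 2; needs |A ∖ B| = 4 — true.
(e) Canyon: |A| = 5, |A ∩ B| = 5; needs |A ∩ B| = 4 — false.

2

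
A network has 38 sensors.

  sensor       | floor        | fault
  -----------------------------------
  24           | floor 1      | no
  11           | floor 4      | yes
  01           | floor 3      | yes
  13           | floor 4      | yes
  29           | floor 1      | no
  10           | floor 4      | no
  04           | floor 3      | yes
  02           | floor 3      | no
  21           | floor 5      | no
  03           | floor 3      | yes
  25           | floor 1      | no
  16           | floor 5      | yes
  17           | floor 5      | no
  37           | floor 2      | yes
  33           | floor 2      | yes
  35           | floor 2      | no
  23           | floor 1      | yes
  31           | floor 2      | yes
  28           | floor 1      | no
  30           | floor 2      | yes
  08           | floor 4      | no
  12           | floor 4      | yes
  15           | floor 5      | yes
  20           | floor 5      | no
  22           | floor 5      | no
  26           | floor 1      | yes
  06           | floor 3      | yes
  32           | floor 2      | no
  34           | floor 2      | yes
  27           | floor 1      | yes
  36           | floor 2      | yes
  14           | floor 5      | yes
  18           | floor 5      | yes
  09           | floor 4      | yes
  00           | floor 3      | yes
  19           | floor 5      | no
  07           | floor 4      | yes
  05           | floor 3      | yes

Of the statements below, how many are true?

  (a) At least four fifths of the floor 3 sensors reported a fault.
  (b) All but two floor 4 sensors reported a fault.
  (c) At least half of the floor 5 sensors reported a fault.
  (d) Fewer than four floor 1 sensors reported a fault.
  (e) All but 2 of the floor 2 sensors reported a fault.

4

(a) floor 3: |A| = 7, |A ∩ B| = 6; needs |A ∩ B| / |A| ≥ 4/5 — true.
(b) floor 4: |A| = 7, |A ∩ B| = 5; needs |A ∖ B| = 2 — true.
(c) floor 5: |A| = 9, |A ∩ B| = 4; needs |A ∩ B| ≥ |A ∖ B| — false.
(d) floor 1: |A| = 7, |A ∩ B| = 3; needs |A ∩ B| < 4 — true.
(e) floor 2: |A| = 8, |A ∩ B| = 6; needs |A ∖ B| = 2 — true.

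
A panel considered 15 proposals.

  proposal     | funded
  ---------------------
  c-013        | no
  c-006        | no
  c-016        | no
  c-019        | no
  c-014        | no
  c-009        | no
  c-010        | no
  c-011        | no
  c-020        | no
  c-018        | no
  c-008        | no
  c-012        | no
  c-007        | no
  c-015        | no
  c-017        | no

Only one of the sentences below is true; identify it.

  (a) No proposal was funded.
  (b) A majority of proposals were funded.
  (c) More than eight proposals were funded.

(a)

|A| = 15, |A ∩ B| = 0, |A ∖ B| = 15.
(a) requires A ∩ B = ∅ (|A ∩ B| = 0): true.
(b) requires |A ∩ B| > |A ∖ B|: false.
(c) requires |A ∩ B| > 8: false.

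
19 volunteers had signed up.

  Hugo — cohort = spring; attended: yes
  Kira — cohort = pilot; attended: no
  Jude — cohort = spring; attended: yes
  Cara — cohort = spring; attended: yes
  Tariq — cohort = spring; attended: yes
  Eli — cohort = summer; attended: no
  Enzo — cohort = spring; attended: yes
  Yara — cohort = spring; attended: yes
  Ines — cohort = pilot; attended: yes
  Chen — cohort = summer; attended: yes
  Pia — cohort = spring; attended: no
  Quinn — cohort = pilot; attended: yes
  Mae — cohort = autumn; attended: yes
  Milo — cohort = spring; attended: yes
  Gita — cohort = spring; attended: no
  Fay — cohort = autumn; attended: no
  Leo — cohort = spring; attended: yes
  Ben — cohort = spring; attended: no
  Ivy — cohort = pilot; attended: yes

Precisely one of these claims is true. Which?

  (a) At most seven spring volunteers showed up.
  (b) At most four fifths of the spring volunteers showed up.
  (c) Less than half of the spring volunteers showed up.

(b)

|A| = 11, |A ∩ B| = 8, |A ∖ B| = 3.
(a) requires |A ∩ B| ≤ 7: false.
(b) requires |A ∩ B| / |A| ≤ 4/5: true.
(c) requires |A ∩ B| < |A ∖ B|: false.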